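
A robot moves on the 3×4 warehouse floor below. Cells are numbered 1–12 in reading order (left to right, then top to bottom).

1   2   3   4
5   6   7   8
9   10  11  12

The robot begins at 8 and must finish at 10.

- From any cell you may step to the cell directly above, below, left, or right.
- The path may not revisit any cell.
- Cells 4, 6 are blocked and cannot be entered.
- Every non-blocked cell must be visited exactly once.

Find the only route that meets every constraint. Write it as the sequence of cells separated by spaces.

8 12 11 7 3 2 1 5 9 10

Need to visit all 10 open cells exactly once, starting at 8 and ending at 10.
Cell 1 has only two open neighbours (5 and 2), so the path must pass straight through it: one of those is the cell it's entered from and the other is where it exits.
Route from 8: down 1 to 12, left 1 to 11, up 2 to 3, left 2 to 1, down 2 to 9, right 1 to 10 — 9 moves in all.
Check: all 10 open cells covered.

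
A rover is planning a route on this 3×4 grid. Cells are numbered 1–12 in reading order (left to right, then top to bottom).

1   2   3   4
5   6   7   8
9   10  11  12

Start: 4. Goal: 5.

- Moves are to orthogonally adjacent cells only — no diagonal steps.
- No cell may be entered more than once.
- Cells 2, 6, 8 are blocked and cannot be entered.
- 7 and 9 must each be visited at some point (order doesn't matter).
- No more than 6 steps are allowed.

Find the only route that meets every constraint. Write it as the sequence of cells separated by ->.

Any route must reach 7 and 9 and still end at 5 within 6 moves, so the order of the required stops is forced.
Route from 4: left 1 to 3, down 2 to 11, left 2 to 9, up 1 to 5 — 6 moves in all.
Check: all required cells visited; 6 ≤ 6 moves.

4 -> 3 -> 7 -> 11 -> 10 -> 9 -> 5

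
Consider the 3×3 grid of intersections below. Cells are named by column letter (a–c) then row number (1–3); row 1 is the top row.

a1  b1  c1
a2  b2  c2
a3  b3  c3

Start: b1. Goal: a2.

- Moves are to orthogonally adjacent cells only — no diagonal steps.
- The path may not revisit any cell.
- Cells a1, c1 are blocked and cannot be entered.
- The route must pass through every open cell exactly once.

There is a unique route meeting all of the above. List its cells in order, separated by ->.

b1 -> b2 -> c2 -> c3 -> b3 -> a3 -> a2

Need to visit all 7 open cells exactly once, starting at b1 and ending at a2.
Cell c3 has only two open neighbours (c2 and b3), so the path must pass straight through it: one of those is the cell it's entered from and the other is where it exits.
Route from b1: down 1 to b2, right 1 to c2, down 1 to c3, left 2 to a3, up 1 to a2 — 6 moves in all.
Check: all 7 open cells covered.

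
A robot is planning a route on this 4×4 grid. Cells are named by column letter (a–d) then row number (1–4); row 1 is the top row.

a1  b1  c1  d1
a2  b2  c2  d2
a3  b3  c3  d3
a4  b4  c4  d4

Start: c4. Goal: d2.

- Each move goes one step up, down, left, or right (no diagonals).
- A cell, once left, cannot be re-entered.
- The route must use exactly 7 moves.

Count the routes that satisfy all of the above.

17

Need simple routes of exactly 7 moves from c4 to d2 (Manhattan distance 3, so 2 moves are spent on a detour and 2 undoing it).
Branch systematically from the start, pruning whenever the remaining move budget drops below the Manhattan distance to d2 or differs from it in parity. Grouping the completions by first move — via c3: 5; via b4: 10; via d4: 2 — and summing: 5 + 10 + 2 = 17.
That gives 17 routes.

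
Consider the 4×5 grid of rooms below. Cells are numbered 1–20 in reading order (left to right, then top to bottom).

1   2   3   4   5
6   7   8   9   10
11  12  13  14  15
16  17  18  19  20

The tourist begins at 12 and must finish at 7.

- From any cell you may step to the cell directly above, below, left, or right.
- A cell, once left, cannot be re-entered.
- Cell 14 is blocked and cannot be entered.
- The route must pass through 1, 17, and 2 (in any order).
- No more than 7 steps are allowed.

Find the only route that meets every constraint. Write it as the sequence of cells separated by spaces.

12 17 16 11 6 1 2 7

Any route must reach 1, 17, and 2 and still end at 7 within 7 moves, so the order of the required stops is forced.
Route from 12: down to 17, left to 16, 3× up (reaching 1), right to 2, down to 7 — 7 moves in all.
Check: all required cells visited; 7 ≤ 7 moves.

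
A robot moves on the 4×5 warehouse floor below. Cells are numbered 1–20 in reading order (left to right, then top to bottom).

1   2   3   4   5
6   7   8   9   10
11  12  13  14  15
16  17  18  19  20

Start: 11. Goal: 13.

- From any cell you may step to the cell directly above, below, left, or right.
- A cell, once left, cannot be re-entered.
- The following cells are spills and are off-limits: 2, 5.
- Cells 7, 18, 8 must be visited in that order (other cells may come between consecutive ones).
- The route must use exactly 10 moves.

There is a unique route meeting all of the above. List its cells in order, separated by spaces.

11 6 7 12 17 18 19 14 9 8 13

The waypoints must appear in the order 7, 18, 8, with no cell reused.
Route from 11: up to 6, right to 7, 2× down (reaching 17), 2× right (reaching 19), 2× up (reaching 9), left to 8, down to 13 — 10 moves in all.
Check: order respected (7 at step 2, 18 at step 5, 8 at step 9); 10 moves as required.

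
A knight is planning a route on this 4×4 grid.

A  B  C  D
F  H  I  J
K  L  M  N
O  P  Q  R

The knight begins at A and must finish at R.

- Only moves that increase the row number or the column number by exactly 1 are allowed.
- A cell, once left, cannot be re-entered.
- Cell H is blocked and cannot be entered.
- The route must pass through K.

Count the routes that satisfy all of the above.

A right/down-only route from A to R makes exactly 3 down-moves and 3 right-moves in some order.
With no other constraints that would be C(6,3) = 20 routes.
Split at K and multiply the segment counts (each segment already excludes blocked cells): A→K: 1; K→R: 4; product = 4.
That gives 4 routes.

4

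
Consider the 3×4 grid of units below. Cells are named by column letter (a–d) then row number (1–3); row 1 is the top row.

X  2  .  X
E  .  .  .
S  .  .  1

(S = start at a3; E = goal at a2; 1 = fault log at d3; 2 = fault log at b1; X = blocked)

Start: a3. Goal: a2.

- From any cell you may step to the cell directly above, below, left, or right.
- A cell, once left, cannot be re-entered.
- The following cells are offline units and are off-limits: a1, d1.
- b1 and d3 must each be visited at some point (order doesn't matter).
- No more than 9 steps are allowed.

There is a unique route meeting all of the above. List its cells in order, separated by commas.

a3, b3, c3, d3, d2, c2, c1, b1, b2, a2

The 9-move cap with required stops at b1, d3 leaves no slack for detours.
Route from a3: 3× right (reaching d3), up to d2, left to c2, up to c1, left to b1, down to b2, left to a2 — 9 moves in all.
Check: all required cells visited; 9 ≤ 9 moves.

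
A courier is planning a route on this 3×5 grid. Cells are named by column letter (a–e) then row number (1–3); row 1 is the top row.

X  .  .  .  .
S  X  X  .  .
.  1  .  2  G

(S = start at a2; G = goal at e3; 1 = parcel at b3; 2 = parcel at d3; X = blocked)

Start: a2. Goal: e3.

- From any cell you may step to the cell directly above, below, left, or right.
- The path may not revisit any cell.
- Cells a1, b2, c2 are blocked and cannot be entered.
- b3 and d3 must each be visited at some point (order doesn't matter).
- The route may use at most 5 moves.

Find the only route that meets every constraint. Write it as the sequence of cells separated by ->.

a2 -> a3 -> b3 -> c3 -> d3 -> e3

Any route must reach b3 and d3 and still end at e3 within 5 moves, so the order of the required stops is forced.
Route from a2: down to a3, 4× right (reaching e3) — 5 moves in all.
Check: all required cells visited; 5 ≤ 5 moves.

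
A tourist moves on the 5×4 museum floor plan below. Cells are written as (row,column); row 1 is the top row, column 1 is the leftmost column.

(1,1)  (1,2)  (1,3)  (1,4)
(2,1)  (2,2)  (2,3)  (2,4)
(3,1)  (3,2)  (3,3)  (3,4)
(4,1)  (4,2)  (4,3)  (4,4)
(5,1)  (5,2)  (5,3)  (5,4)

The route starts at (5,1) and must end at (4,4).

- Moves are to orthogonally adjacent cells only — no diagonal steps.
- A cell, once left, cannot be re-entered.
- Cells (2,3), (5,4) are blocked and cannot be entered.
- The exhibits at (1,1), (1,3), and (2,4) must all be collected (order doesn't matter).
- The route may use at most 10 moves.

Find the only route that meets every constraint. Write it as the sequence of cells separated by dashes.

(5,1) - (4,1) - (3,1) - (2,1) - (1,1) - (1,2) - (1,3) - (1,4) - (2,4) - (3,4) - (4,4)

Any route must reach (1,1), (1,3), and (2,4) and still end at (4,4) within 10 moves, so the order of the required stops is forced.
Route from (5,1): up 4 to (1,1), right 3 to (1,4), down 3 to (4,4) — 10 moves in all.
Check: all required cells visited; 10 ≤ 10 moves.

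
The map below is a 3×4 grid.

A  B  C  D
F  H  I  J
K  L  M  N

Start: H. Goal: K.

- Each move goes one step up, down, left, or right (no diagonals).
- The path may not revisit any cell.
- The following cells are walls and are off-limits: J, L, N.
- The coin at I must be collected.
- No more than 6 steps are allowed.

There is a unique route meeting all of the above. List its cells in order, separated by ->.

H -> I -> C -> B -> A -> F -> K

Any route must reach I and still end at K within 6 moves, so the order of the required stops is forced.
Route from H: right 1 to I, up 1 to C, left 2 to A, down 2 to K — 6 moves in all.
Check: all required cells visited; 6 ≤ 6 moves.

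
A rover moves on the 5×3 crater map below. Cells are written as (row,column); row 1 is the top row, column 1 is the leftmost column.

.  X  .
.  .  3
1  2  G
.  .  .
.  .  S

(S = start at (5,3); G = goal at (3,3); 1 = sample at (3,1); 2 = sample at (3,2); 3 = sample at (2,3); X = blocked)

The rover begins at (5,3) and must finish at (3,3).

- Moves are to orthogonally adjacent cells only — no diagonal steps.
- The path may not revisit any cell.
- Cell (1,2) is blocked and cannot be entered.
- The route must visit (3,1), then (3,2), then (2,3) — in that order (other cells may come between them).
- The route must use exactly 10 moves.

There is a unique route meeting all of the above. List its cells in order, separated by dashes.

(5,3) - (4,3) - (4,2) - (5,2) - (5,1) - (4,1) - (3,1) - (3,2) - (2,2) - (2,3) - (3,3)

The waypoints must appear in the order (3,1), (3,2), (2,3), with no cell reused.
Route from (5,3): up to (4,3), left to (4,2), down to (5,2), left to (5,1), 2× up (reaching (3,1)), right to (3,2), up to (2,2), right to (2,3), down to (3,3) — 10 moves in all.
Check: order respected (1 at step 6, 2 at step 7, 3 at step 9); 10 moves as required.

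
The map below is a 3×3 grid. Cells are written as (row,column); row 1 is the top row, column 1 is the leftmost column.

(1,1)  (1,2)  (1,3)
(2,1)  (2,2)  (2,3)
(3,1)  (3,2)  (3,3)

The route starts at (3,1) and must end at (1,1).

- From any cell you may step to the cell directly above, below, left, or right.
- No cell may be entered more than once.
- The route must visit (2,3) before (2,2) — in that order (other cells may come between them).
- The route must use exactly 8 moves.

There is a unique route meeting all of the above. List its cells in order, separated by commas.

The waypoints must appear in the order (2,3), (2,2), with no cell reused.
Route from (3,1): right 2 to (3,3), up 2 to (1,3), left 1 to (1,2), down 1 to (2,2), left 1 to (2,1), up 1 to (1,1) — 8 moves in all.
Check: order respected ((2,3) at step 3, (2,2) at step 6); 8 moves as required.

(3,1), (3,2), (3,3), (2,3), (1,3), (1,2), (2,2), (2,1), (1,1)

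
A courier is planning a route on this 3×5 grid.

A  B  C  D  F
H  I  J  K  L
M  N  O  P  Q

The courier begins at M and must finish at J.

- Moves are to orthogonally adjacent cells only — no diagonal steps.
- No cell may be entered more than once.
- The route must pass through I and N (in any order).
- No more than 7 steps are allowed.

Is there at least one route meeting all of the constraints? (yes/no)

One route that works: M → N → I → J.

yes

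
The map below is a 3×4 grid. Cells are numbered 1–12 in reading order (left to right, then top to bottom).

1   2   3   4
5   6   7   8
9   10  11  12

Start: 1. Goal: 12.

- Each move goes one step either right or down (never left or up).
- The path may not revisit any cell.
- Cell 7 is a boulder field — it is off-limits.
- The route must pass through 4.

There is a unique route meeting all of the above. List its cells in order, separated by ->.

Moves only go right or down, so the column and row indices never decrease.
Route from 1: 3× right (reaching 4), 2× down (reaching 12) — 5 moves in all.
Check: all required cells visited.

1 -> 2 -> 3 -> 4 -> 8 -> 12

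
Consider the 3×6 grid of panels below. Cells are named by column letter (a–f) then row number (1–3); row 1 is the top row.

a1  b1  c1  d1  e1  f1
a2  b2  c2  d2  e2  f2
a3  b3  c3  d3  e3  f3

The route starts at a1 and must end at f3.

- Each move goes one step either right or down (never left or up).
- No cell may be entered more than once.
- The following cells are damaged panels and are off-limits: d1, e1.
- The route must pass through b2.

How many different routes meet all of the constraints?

10

A right/down-only route from a1 to f3 makes exactly 2 down-moves and 5 right-moves in some order.
With no other constraints that would be C(7,2) = 21 routes.
Split at b2 and multiply the segment counts (each segment already excludes blocked cells): a1→b2: 2; b2→f3: 5; product = 10.
That gives 10 routes.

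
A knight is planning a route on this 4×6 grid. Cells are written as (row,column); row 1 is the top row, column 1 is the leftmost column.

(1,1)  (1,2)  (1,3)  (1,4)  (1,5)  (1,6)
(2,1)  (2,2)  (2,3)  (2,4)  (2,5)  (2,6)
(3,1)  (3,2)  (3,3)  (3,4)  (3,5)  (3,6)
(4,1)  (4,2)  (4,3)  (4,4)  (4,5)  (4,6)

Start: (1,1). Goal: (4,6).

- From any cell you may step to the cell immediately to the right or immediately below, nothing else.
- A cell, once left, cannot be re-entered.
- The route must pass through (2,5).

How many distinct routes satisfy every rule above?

15

A right/down-only route from (1,1) to (4,6) makes exactly 3 down-moves and 5 right-moves in some order.
With no other constraints that would be C(8,3) = 56 routes.
Split at (2,5) and multiply the segment counts: (1,1)→(2,5): 5; (2,5)→(4,6): 3; product = 15.
That gives 15 routes.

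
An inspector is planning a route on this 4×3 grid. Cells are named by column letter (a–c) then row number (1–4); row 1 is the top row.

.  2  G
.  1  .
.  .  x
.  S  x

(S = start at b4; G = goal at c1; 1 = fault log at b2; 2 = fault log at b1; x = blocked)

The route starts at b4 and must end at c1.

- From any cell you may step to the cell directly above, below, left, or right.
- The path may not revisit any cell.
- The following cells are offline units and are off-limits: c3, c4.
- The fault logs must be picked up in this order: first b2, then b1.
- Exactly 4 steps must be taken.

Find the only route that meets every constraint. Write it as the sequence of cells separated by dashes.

The waypoints must appear in the order b2, b1, with no cell reused.
Route from b4: up 3 to b1, right 1 to c1 — 4 moves in all.
Check: order respected (1 at step 2, 2 at step 3); 4 moves as required.

b4 - b3 - b2 - b1 - c1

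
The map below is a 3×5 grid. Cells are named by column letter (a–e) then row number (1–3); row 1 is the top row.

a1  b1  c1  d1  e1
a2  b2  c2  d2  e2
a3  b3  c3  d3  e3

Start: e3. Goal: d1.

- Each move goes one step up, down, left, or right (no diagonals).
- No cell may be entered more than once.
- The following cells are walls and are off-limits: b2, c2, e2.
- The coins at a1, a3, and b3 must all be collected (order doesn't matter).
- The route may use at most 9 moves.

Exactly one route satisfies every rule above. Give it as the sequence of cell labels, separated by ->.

e3 -> d3 -> c3 -> b3 -> a3 -> a2 -> a1 -> b1 -> c1 -> d1

Any route must reach a1, a3, and b3 and still end at d1 within 9 moves, so the order of the required stops is forced.
Route from e3: 4× left (reaching a3), 2× up (reaching a1), 3× right (reaching d1) — 9 moves in all.
Check: all required cells visited; 9 ≤ 9 moves.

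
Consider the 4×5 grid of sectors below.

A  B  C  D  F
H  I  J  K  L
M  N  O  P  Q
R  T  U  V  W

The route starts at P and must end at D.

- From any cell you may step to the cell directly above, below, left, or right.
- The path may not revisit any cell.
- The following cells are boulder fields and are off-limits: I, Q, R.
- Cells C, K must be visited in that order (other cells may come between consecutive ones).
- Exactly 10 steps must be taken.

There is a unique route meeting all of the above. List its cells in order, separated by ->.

P -> O -> N -> M -> H -> A -> B -> C -> J -> K -> D

The waypoints must appear in the order C, K, with no cell reused.
Route from P: 3× left (reaching M), 2× up (reaching A), 2× right (reaching C), down to J, right to K, up to D — 10 moves in all.
Check: order respected (C at step 7, K at step 9); 10 moves as required.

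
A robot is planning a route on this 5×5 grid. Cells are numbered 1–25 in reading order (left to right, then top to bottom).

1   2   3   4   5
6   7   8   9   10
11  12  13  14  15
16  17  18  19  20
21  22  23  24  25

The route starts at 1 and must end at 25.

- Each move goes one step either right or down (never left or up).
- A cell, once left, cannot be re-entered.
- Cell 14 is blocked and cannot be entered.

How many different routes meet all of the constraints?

A right/down-only route from 1 to 25 makes exactly 4 down-moves and 4 right-moves in some order.
With no other constraints that would be C(8,4) = 70 routes.
Subtract routes through each blocked cell (inclusion–exclusion for overlaps): − through 14: 30 → 40.
That gives 40 routes.

40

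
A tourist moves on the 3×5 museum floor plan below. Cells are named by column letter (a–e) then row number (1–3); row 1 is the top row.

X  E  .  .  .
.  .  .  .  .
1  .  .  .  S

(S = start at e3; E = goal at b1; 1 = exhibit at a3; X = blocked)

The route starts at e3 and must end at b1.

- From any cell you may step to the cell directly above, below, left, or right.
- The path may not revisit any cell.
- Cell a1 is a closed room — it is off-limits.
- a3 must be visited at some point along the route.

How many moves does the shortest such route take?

Any route passes through a3 somewhere between e3 and b1. Summing Manhattan distances along the two legs (e3 → a3 → b1) gives a lower bound of 4 + 3 = 7 moves.
A route of 7 moves achieves this: e3 → d3 → c3 → b3 → a3 → a2 → b2 → b1.
Since 7 matches the lower bound, it is optimal.

7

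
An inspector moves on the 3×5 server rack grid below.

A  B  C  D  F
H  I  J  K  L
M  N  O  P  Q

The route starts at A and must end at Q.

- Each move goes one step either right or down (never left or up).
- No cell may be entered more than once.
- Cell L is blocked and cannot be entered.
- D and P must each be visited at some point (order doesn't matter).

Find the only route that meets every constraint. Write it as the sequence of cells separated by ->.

Moves only go right or down, so the column and row indices never decrease.
Route from A: right 3 to D, down 2 to P, right 1 to Q — 6 moves in all.
Check: all required cells visited.

A -> B -> C -> D -> K -> P -> Q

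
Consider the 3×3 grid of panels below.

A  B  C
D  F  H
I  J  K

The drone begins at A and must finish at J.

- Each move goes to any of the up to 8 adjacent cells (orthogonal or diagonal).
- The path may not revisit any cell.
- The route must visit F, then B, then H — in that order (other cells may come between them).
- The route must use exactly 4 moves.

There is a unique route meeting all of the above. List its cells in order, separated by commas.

The waypoints must appear in the order F, B, H, with no cell reused.
Route from A: down-right to F, up to B, down-right to H, down-left to J — 4 moves in all.
Check: order respected (F at step 1, B at step 2, H at step 3); 4 moves as required.

A, F, B, H, J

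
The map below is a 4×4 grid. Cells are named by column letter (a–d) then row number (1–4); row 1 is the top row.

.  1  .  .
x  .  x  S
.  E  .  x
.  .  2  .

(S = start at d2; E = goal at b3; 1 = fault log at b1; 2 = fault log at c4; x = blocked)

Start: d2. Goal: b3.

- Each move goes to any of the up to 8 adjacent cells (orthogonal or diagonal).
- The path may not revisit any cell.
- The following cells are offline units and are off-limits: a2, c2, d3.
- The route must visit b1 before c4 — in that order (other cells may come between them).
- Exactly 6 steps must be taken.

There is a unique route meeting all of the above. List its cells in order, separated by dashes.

d2 - c1 - b1 - b2 - c3 - c4 - b3

The waypoints must appear in the order b1, c4, with no cell reused.
Route from d2: up-left to c1, left to b1, down to b2, down-right to c3, down to c4, up-left to b3 — 6 moves in all.
Check: order respected (1 at step 2, 2 at step 5); 6 moves as required.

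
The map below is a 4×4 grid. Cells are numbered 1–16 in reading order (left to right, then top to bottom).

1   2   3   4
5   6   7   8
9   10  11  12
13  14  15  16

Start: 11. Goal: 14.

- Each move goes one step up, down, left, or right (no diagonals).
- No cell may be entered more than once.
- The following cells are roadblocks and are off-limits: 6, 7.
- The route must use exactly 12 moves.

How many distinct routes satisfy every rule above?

Need simple routes of exactly 12 moves from 11 to 14 (Manhattan distance 2, so 5 moves are spent on a detour and 5 undoing it).
Enumerating: 11 15 16 12 8 4 3 2 1 5 9 13 14 | 11 15 16 12 8 4 3 2 1 5 9 10 14 | 11 10 9 5 1 2 3 4 8 12 16 15 14.
That gives 3 routes.

3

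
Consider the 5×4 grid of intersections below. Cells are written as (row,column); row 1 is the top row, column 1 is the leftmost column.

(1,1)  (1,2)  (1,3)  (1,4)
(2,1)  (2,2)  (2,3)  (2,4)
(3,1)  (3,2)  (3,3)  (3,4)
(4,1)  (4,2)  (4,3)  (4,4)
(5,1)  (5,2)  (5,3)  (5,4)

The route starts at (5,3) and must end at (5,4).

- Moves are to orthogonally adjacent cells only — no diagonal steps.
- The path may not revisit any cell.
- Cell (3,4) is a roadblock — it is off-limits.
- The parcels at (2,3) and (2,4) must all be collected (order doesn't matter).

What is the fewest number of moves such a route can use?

Any route passes through (2,3) and (2,4) in some order between (5,3) and (5,4). Summing Manhattan distances along each leg and taking the cheapest ordering ((5,3) → (2,3) → (2,4) → (5,4)) gives a lower bound of 3 + 1 + 3 = 7 moves.
That bound ignores the blocked cells. Measuring each leg by the fewest moves that actually steer around them ((5,3)→(2,3): 3; (2,3)→(2,4): 1; (2,4)→(5,4): 5) raises the lower bound to 9.
The shortest route satisfying every rule uses 13 moves: (5,3) → (5,2) → (4,2) → (3,2) → (2,2) → (1,2) → (1,3) → (1,4) → (2,4) → (2,3) → (3,3) → (4,3) → (4,4) → (5,4).
The bound of 9 isn't tight here; checking systematically, no route of length 9 through 12 satisfies every constraint (on a 4-connected grid the length of any start-to-goal walk has the same parity as the Manhattan bound, so only lengths 9, 11, 13, … need checking), so 13 is the minimum.

13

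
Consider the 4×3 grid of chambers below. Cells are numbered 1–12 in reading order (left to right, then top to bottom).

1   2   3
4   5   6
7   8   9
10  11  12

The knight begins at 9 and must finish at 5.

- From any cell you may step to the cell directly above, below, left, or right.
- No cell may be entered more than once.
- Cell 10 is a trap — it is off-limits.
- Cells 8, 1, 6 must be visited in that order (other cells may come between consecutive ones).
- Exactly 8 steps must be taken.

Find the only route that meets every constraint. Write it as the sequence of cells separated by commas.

9, 8, 7, 4, 1, 2, 3, 6, 5

The waypoints must appear in the order 8, 1, 6, with no cell reused.
Route from 9: 2× left (reaching 7), 2× up (reaching 1), 2× right (reaching 3), down to 6, left to 5 — 8 moves in all.
Check: order respected (8 at step 1, 1 at step 4, 6 at step 7); 8 moves as required.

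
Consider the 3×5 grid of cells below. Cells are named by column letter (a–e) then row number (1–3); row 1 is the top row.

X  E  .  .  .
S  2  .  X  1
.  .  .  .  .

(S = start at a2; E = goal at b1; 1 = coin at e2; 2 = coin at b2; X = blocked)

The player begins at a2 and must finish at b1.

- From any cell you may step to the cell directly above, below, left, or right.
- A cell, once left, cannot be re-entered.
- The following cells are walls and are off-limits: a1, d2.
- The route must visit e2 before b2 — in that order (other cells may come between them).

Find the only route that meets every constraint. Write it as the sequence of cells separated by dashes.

The waypoints must appear in the order e2, b2, with no cell reused.
Route from a2: down 1 to a3, right 4 to e3, up 2 to e1, left 2 to c1, down 1 to c2, left 1 to b2, up 1 to b1 — 12 moves in all.
Check: order respected (1 at step 6, 2 at step 11).

a2 - a3 - b3 - c3 - d3 - e3 - e2 - e1 - d1 - c1 - c2 - b2 - b1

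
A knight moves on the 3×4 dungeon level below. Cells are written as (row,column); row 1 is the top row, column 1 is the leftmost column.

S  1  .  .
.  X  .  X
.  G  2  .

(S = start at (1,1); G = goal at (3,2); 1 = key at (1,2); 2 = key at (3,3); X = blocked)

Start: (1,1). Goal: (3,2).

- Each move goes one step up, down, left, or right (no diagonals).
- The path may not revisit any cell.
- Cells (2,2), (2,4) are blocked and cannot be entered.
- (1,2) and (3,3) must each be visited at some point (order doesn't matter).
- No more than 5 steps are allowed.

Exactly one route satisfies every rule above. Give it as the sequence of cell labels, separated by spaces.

Any route must reach (1,2) and (3,3) and still end at (3,2) within 5 moves, so the order of the required stops is forced.
Route from (1,1): 2× right (reaching (1,3)), 2× down (reaching (3,3)), left to (3,2) — 5 moves in all.
Check: all required cells visited; 5 ≤ 5 moves.

(1,1) (1,2) (1,3) (2,3) (3,3) (3,2)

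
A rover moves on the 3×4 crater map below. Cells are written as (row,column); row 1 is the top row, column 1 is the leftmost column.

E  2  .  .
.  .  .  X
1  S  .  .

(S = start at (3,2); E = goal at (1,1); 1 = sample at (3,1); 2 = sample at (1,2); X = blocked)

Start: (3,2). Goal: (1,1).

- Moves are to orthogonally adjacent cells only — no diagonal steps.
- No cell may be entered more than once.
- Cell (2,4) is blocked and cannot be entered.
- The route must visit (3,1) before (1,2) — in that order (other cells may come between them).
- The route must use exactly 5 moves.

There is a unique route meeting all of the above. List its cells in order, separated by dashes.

(3,2) - (3,1) - (2,1) - (2,2) - (1,2) - (1,1)

The waypoints must appear in the order (3,1), (1,2), with no cell reused.
Route from (3,2): left to (3,1), up to (2,1), right to (2,2), up to (1,2), left to (1,1) — 5 moves in all.
Check: order respected (1 at step 1, 2 at step 4); 5 moves as required.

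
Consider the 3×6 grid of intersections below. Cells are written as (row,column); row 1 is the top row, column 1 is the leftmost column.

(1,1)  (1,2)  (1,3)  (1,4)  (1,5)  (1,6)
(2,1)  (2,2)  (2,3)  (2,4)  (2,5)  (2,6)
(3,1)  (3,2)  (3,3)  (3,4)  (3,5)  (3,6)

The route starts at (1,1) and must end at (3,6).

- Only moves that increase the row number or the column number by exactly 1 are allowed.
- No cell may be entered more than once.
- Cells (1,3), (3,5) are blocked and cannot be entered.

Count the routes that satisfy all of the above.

A right/down-only route from (1,1) to (3,6) makes exactly 2 down-moves and 5 right-moves in some order.
With no other constraints that would be C(7,2) = 21 routes.
Subtract routes through each blocked cell (inclusion–exclusion for overlaps): − through (1,3): 10 − through (3,5): 15 + through (1,3)&(3,5): 6 → 2.
That gives 2 routes.

2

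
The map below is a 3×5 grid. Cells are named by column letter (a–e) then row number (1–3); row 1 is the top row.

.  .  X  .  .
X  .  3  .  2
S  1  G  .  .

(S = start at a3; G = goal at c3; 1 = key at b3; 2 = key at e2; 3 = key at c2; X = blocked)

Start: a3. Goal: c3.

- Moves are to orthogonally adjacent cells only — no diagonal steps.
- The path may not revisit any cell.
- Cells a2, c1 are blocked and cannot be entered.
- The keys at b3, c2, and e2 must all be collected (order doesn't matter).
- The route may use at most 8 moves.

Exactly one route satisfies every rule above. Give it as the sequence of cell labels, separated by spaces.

a3 b3 b2 c2 d2 e2 e3 d3 c3

The budget equals the shortest possible length, so every move has to be on a shortest route through the required cells.
Route from a3: right to b3, up to b2, 3× right (reaching e2), down to e3, 2× left (reaching c3) — 8 moves in all.
Check: all required cells visited; 8 ≤ 8 moves.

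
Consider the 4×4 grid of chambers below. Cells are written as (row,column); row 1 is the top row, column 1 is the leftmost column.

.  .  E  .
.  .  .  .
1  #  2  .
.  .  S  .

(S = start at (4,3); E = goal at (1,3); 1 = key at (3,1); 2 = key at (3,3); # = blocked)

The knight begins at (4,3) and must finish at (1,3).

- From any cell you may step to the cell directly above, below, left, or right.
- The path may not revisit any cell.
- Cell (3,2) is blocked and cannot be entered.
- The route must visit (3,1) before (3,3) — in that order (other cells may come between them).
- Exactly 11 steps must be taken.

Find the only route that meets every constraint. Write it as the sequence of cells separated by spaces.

(4,3) (4,2) (4,1) (3,1) (2,1) (2,2) (2,3) (3,3) (3,4) (2,4) (1,4) (1,3)

The waypoints must appear in the order (3,1), (3,3), with no cell reused.
Route from (4,3): 2× left (reaching (4,1)), 2× up (reaching (2,1)), 2× right (reaching (2,3)), down to (3,3), right to (3,4), 2× up (reaching (1,4)), left to (1,3) — 11 moves in all.
Check: order respected (1 at step 3, 2 at step 7); 11 moves as required.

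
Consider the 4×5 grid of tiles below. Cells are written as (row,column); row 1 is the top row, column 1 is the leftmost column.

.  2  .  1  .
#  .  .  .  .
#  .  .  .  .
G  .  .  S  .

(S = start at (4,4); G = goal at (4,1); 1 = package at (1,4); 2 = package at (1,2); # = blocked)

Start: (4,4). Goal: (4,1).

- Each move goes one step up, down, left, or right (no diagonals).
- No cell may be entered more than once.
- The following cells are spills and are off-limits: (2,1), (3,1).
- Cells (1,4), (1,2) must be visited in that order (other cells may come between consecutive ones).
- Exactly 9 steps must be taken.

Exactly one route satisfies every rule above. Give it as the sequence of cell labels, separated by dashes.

(4,4) - (3,4) - (2,4) - (1,4) - (1,3) - (1,2) - (2,2) - (3,2) - (4,2) - (4,1)

The waypoints must appear in the order (1,4), (1,2), with no cell reused.
Route from (4,4): up 3 to (1,4), left 2 to (1,2), down 3 to (4,2), left 1 to (4,1) — 9 moves in all.
Check: order respected (1 at step 3, 2 at step 5); 9 moves as required.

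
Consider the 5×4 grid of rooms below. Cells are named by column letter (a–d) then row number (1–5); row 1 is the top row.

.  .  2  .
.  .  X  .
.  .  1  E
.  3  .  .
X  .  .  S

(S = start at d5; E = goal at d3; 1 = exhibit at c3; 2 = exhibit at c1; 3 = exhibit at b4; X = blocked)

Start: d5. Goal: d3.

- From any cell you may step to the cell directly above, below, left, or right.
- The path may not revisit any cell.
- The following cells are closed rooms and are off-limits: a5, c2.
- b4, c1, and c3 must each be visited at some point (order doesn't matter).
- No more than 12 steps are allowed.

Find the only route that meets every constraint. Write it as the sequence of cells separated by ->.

d5 -> c5 -> b5 -> b4 -> c4 -> c3 -> b3 -> b2 -> b1 -> c1 -> d1 -> d2 -> d3

The budget equals the shortest possible length, so every move has to be on a shortest route through the required cells.
Route from d5: 2× left (reaching b5), up to b4, right to c4, up to c3, left to b3, 2× up (reaching b1), 2× right (reaching d1), 2× down (reaching d3) — 12 moves in all.
Check: all required cells visited; 12 ≤ 12 moves.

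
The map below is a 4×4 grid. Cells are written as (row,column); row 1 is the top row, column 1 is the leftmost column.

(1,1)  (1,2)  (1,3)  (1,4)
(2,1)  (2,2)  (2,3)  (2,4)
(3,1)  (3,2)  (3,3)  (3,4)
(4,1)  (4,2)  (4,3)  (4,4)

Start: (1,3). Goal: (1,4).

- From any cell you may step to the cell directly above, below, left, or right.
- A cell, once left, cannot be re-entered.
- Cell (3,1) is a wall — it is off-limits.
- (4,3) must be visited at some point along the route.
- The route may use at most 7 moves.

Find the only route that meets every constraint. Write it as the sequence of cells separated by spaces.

(1,3) (2,3) (3,3) (4,3) (4,4) (3,4) (2,4) (1,4)

The 7-move cap with required stops at (4,3) leaves no slack for detours.
Route from (1,3): 3× down (reaching (4,3)), right to (4,4), 3× up (reaching (1,4)) — 7 moves in all.
Check: all required cells visited; 7 ≤ 7 moves.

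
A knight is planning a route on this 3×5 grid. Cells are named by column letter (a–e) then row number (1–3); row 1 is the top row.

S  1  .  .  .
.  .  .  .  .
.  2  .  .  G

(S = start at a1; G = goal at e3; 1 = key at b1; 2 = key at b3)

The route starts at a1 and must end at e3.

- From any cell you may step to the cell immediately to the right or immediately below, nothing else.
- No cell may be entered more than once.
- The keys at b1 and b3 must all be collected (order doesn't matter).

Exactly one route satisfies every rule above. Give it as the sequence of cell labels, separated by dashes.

Moves only go right or down, so the column and row indices never decrease.
Route from a1: right 1 to b1, down 2 to b3, right 3 to e3 — 6 moves in all.
Check: all required cells visited.

a1 - b1 - b2 - b3 - c3 - d3 - e3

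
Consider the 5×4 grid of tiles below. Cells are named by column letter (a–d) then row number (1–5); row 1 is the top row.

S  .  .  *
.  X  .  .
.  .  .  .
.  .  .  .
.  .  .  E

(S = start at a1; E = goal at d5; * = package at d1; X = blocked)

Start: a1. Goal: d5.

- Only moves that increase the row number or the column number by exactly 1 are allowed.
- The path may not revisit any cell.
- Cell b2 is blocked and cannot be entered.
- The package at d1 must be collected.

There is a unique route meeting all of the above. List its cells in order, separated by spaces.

Moves only go right or down, so the column and row indices never decrease.
Route from a1: 3× right (reaching d1), 4× down (reaching d5) — 7 moves in all.
Check: all required cells visited.

a1 b1 c1 d1 d2 d3 d4 d5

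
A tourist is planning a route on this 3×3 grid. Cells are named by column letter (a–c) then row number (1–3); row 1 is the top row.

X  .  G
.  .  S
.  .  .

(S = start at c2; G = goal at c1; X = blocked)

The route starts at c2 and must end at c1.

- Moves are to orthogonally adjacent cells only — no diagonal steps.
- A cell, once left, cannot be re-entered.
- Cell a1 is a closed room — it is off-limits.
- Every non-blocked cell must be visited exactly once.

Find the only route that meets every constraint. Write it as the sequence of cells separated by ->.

c2 -> c3 -> b3 -> a3 -> a2 -> b2 -> b1 -> c1

Need to visit all 8 open cells exactly once, starting at c2 and ending at c1.
Cell a3 has only two open neighbours (a2 and b3), so the path must pass straight through it: one of those is the cell it's entered from and the other is where it exits.
Route from c2: down 1 to c3, left 2 to a3, up 1 to a2, right 1 to b2, up 1 to b1, right 1 to c1 — 7 moves in all.
Check: all 8 open cells covered.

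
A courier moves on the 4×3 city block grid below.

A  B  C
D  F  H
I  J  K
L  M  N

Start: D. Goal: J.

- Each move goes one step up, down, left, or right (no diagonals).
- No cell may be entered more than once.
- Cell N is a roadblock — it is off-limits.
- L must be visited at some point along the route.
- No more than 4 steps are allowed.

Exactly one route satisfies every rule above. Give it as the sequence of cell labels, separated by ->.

Any route must reach L and still end at J within 4 moves, so the order of the required stops is forced.
Route from D: 2× down (reaching L), right to M, up to J — 4 moves in all.
Check: all required cells visited; 4 ≤ 4 moves.

D -> I -> L -> M -> J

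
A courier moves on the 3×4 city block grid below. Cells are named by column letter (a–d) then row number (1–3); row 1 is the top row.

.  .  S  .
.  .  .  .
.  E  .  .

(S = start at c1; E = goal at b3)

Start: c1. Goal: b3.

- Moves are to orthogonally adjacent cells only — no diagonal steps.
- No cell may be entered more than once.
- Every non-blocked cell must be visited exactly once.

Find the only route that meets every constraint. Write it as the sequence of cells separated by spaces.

Need to visit all 12 open cells exactly once, starting at c1 and ending at b3.
Cell a1 has only two open neighbours (a2 and b1), so the path must pass straight through it: one of those is the cell it's entered from and the other is where it exits.
Route from c1: right 1 to d1, down 2 to d3, left 1 to c3, up 1 to c2, left 1 to b2, up 1 to b1, left 1 to a1, down 2 to a3, right 1 to b3 — 11 moves in all.
Check: all 12 open cells covered.

c1 d1 d2 d3 c3 c2 b2 b1 a1 a2 a3 b3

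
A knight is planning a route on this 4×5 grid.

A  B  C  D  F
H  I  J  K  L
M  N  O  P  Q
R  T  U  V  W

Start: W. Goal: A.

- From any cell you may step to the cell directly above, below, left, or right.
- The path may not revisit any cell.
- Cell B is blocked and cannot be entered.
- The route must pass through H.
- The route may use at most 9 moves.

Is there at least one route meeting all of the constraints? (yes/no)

One route that works: W → Q → L → K → J → I → H → A.

yes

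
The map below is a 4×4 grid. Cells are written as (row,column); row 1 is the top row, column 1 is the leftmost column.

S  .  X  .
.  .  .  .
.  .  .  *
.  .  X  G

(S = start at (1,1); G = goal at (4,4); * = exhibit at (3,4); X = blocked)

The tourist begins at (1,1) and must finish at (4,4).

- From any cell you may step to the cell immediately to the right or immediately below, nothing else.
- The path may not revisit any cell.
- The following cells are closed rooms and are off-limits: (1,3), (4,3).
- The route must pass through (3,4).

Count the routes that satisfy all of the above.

7

A right/down-only route from (1,1) to (4,4) makes exactly 3 down-moves and 3 right-moves in some order.
With no other constraints that would be C(6,3) = 20 routes.
Split at (3,4) and multiply the segment counts (each segment already excludes blocked cells): (1,1)→(3,4): 7; (3,4)→(4,4): 1; product = 7.
That gives 7 routes.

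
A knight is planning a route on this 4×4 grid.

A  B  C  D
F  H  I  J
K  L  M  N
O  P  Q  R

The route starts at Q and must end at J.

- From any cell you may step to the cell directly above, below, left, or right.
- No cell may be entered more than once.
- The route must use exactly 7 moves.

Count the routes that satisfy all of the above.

17

Need simple routes of exactly 7 moves from Q to J (Manhattan distance 3, so 2 moves are spent on a detour and 2 undoing it).
Branch systematically from the start, pruning whenever the remaining move budget drops below the Manhattan distance to J or differs from it in parity. Grouping the completions by first move — via M: 5; via P: 10; via R: 2 — and summing: 5 + 10 + 2 = 17.
That gives 17 routes.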